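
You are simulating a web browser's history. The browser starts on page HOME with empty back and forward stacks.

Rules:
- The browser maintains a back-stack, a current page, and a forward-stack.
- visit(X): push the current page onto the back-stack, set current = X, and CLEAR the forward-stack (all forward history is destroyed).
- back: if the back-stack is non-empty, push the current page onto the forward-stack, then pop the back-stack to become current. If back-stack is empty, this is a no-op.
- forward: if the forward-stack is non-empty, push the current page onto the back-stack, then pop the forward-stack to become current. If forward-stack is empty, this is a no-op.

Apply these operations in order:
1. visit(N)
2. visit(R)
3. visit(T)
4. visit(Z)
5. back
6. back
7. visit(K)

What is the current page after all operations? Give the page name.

After 1 (visit(N)): cur=N back=1 fwd=0
After 2 (visit(R)): cur=R back=2 fwd=0
After 3 (visit(T)): cur=T back=3 fwd=0
After 4 (visit(Z)): cur=Z back=4 fwd=0
After 5 (back): cur=T back=3 fwd=1
After 6 (back): cur=R back=2 fwd=2
After 7 (visit(K)): cur=K back=3 fwd=0

Answer: K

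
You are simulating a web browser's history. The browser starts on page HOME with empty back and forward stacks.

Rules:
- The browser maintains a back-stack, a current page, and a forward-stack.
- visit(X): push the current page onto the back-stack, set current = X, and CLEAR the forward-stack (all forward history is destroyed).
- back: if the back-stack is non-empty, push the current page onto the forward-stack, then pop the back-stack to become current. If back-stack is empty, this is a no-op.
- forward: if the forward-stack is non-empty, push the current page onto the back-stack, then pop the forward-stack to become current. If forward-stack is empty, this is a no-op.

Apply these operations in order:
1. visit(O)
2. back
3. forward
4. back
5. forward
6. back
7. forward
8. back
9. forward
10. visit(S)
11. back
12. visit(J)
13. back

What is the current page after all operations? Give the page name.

Answer: O

Derivation:
After 1 (visit(O)): cur=O back=1 fwd=0
After 2 (back): cur=HOME back=0 fwd=1
After 3 (forward): cur=O back=1 fwd=0
After 4 (back): cur=HOME back=0 fwd=1
After 5 (forward): cur=O back=1 fwd=0
After 6 (back): cur=HOME back=0 fwd=1
After 7 (forward): cur=O back=1 fwd=0
After 8 (back): cur=HOME back=0 fwd=1
After 9 (forward): cur=O back=1 fwd=0
After 10 (visit(S)): cur=S back=2 fwd=0
After 11 (back): cur=O back=1 fwd=1
After 12 (visit(J)): cur=J back=2 fwd=0
After 13 (back): cur=O back=1 fwd=1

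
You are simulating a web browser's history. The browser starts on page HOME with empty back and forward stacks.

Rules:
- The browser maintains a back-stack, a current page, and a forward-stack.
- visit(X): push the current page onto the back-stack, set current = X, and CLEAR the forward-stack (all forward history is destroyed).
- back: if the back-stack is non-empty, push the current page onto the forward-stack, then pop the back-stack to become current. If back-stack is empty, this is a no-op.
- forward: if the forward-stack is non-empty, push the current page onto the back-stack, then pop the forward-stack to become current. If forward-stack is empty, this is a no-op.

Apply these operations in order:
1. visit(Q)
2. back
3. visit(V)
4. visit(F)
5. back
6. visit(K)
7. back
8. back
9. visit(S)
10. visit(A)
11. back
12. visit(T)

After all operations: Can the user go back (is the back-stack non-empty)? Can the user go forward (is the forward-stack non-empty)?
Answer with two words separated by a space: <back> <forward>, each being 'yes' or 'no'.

Answer: yes no

Derivation:
After 1 (visit(Q)): cur=Q back=1 fwd=0
After 2 (back): cur=HOME back=0 fwd=1
After 3 (visit(V)): cur=V back=1 fwd=0
After 4 (visit(F)): cur=F back=2 fwd=0
After 5 (back): cur=V back=1 fwd=1
After 6 (visit(K)): cur=K back=2 fwd=0
After 7 (back): cur=V back=1 fwd=1
After 8 (back): cur=HOME back=0 fwd=2
After 9 (visit(S)): cur=S back=1 fwd=0
After 10 (visit(A)): cur=A back=2 fwd=0
After 11 (back): cur=S back=1 fwd=1
After 12 (visit(T)): cur=T back=2 fwd=0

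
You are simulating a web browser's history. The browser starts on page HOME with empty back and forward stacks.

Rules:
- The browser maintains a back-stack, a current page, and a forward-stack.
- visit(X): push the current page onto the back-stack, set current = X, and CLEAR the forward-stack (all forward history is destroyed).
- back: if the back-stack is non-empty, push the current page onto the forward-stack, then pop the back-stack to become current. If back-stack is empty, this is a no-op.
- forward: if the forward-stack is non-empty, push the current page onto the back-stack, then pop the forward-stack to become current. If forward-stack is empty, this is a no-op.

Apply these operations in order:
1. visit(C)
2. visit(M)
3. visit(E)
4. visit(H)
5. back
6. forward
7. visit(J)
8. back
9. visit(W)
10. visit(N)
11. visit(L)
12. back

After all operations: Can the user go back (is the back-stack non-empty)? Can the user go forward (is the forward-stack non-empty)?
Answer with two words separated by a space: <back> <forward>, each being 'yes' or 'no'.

After 1 (visit(C)): cur=C back=1 fwd=0
After 2 (visit(M)): cur=M back=2 fwd=0
After 3 (visit(E)): cur=E back=3 fwd=0
After 4 (visit(H)): cur=H back=4 fwd=0
After 5 (back): cur=E back=3 fwd=1
After 6 (forward): cur=H back=4 fwd=0
After 7 (visit(J)): cur=J back=5 fwd=0
After 8 (back): cur=H back=4 fwd=1
After 9 (visit(W)): cur=W back=5 fwd=0
After 10 (visit(N)): cur=N back=6 fwd=0
After 11 (visit(L)): cur=L back=7 fwd=0
After 12 (back): cur=N back=6 fwd=1

Answer: yes yes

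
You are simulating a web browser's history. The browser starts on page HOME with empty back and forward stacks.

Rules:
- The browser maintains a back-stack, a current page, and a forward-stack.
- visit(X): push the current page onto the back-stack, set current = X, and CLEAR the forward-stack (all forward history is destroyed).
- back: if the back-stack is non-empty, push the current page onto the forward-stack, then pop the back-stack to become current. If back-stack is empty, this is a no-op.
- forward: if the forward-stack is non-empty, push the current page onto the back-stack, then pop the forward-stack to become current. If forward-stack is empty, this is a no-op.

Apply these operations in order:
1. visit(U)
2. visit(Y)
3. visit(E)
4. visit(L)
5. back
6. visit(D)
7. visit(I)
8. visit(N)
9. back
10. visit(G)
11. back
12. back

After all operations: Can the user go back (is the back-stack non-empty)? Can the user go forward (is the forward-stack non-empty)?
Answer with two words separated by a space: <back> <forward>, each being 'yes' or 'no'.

Answer: yes yes

Derivation:
After 1 (visit(U)): cur=U back=1 fwd=0
After 2 (visit(Y)): cur=Y back=2 fwd=0
After 3 (visit(E)): cur=E back=3 fwd=0
After 4 (visit(L)): cur=L back=4 fwd=0
After 5 (back): cur=E back=3 fwd=1
After 6 (visit(D)): cur=D back=4 fwd=0
After 7 (visit(I)): cur=I back=5 fwd=0
After 8 (visit(N)): cur=N back=6 fwd=0
After 9 (back): cur=I back=5 fwd=1
After 10 (visit(G)): cur=G back=6 fwd=0
After 11 (back): cur=I back=5 fwd=1
After 12 (back): cur=D back=4 fwd=2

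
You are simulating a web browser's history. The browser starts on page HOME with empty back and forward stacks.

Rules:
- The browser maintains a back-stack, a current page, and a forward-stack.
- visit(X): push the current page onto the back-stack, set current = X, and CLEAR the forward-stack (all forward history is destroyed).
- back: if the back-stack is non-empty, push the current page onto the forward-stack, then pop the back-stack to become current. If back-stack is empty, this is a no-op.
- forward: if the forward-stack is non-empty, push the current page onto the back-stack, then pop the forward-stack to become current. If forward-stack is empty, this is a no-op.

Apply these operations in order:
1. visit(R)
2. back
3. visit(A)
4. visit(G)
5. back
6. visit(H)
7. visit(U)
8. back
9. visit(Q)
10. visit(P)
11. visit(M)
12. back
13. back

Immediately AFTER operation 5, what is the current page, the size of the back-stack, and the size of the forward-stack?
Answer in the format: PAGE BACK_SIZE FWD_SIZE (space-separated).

After 1 (visit(R)): cur=R back=1 fwd=0
After 2 (back): cur=HOME back=0 fwd=1
After 3 (visit(A)): cur=A back=1 fwd=0
After 4 (visit(G)): cur=G back=2 fwd=0
After 5 (back): cur=A back=1 fwd=1

A 1 1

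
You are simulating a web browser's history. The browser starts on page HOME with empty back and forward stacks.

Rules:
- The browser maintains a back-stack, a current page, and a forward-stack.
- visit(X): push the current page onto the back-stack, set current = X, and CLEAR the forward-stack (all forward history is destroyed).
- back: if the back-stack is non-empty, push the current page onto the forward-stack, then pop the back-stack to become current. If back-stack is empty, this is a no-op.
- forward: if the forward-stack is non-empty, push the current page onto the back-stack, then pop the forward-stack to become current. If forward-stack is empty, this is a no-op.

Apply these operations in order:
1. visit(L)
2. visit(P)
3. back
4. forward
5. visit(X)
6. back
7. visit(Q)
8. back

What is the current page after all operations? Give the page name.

Answer: P

Derivation:
After 1 (visit(L)): cur=L back=1 fwd=0
After 2 (visit(P)): cur=P back=2 fwd=0
After 3 (back): cur=L back=1 fwd=1
After 4 (forward): cur=P back=2 fwd=0
After 5 (visit(X)): cur=X back=3 fwd=0
After 6 (back): cur=P back=2 fwd=1
After 7 (visit(Q)): cur=Q back=3 fwd=0
After 8 (back): cur=P back=2 fwd=1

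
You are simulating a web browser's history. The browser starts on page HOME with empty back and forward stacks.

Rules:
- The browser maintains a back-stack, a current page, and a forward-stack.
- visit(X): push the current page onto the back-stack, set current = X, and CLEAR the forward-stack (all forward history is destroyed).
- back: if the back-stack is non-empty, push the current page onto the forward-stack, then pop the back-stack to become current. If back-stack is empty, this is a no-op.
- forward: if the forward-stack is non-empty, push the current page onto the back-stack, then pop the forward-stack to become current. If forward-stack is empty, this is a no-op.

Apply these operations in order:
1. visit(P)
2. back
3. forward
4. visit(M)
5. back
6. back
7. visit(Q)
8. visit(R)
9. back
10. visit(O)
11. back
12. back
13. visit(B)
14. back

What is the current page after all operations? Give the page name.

Answer: HOME

Derivation:
After 1 (visit(P)): cur=P back=1 fwd=0
After 2 (back): cur=HOME back=0 fwd=1
After 3 (forward): cur=P back=1 fwd=0
After 4 (visit(M)): cur=M back=2 fwd=0
After 5 (back): cur=P back=1 fwd=1
After 6 (back): cur=HOME back=0 fwd=2
After 7 (visit(Q)): cur=Q back=1 fwd=0
After 8 (visit(R)): cur=R back=2 fwd=0
After 9 (back): cur=Q back=1 fwd=1
After 10 (visit(O)): cur=O back=2 fwd=0
After 11 (back): cur=Q back=1 fwd=1
After 12 (back): cur=HOME back=0 fwd=2
After 13 (visit(B)): cur=B back=1 fwd=0
After 14 (back): cur=HOME back=0 fwd=1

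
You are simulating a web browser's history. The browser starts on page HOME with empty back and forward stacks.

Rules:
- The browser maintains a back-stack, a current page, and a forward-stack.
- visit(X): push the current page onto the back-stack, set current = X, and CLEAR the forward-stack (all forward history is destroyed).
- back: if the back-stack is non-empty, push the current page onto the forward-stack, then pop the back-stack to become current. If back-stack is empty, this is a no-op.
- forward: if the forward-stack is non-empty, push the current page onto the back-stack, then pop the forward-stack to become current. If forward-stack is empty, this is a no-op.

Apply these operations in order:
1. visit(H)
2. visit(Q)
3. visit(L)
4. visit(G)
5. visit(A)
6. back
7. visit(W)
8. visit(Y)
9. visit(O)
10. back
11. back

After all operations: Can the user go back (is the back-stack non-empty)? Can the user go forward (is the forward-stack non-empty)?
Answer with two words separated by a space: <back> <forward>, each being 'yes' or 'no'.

Answer: yes yes

Derivation:
After 1 (visit(H)): cur=H back=1 fwd=0
After 2 (visit(Q)): cur=Q back=2 fwd=0
After 3 (visit(L)): cur=L back=3 fwd=0
After 4 (visit(G)): cur=G back=4 fwd=0
After 5 (visit(A)): cur=A back=5 fwd=0
After 6 (back): cur=G back=4 fwd=1
After 7 (visit(W)): cur=W back=5 fwd=0
After 8 (visit(Y)): cur=Y back=6 fwd=0
After 9 (visit(O)): cur=O back=7 fwd=0
After 10 (back): cur=Y back=6 fwd=1
After 11 (back): cur=W back=5 fwd=2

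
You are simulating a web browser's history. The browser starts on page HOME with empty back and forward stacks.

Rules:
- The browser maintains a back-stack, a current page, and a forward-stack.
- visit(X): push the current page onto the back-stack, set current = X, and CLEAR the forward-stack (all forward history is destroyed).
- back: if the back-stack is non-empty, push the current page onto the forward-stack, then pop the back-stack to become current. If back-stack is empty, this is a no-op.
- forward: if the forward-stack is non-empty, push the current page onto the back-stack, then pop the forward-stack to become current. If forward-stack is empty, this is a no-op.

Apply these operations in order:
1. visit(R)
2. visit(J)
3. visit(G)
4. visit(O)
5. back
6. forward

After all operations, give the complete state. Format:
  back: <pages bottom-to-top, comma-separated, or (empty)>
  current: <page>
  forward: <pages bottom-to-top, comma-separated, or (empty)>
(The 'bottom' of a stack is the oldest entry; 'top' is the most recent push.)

Answer: back: HOME,R,J,G
current: O
forward: (empty)

Derivation:
After 1 (visit(R)): cur=R back=1 fwd=0
After 2 (visit(J)): cur=J back=2 fwd=0
After 3 (visit(G)): cur=G back=3 fwd=0
After 4 (visit(O)): cur=O back=4 fwd=0
After 5 (back): cur=G back=3 fwd=1
After 6 (forward): cur=O back=4 fwd=0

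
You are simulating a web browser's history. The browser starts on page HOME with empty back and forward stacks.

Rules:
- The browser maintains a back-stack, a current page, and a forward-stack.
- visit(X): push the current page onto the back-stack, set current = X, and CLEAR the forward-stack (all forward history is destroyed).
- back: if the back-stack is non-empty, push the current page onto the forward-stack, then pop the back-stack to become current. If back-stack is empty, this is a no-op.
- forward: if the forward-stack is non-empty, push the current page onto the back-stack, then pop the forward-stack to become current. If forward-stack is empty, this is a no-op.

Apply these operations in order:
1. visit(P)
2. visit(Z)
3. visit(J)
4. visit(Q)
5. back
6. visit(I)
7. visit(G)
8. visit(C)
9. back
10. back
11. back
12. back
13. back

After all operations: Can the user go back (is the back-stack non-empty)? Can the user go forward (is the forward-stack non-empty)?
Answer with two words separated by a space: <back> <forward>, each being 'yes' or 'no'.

After 1 (visit(P)): cur=P back=1 fwd=0
After 2 (visit(Z)): cur=Z back=2 fwd=0
After 3 (visit(J)): cur=J back=3 fwd=0
After 4 (visit(Q)): cur=Q back=4 fwd=0
After 5 (back): cur=J back=3 fwd=1
After 6 (visit(I)): cur=I back=4 fwd=0
After 7 (visit(G)): cur=G back=5 fwd=0
After 8 (visit(C)): cur=C back=6 fwd=0
After 9 (back): cur=G back=5 fwd=1
After 10 (back): cur=I back=4 fwd=2
After 11 (back): cur=J back=3 fwd=3
After 12 (back): cur=Z back=2 fwd=4
After 13 (back): cur=P back=1 fwd=5

Answer: yes yes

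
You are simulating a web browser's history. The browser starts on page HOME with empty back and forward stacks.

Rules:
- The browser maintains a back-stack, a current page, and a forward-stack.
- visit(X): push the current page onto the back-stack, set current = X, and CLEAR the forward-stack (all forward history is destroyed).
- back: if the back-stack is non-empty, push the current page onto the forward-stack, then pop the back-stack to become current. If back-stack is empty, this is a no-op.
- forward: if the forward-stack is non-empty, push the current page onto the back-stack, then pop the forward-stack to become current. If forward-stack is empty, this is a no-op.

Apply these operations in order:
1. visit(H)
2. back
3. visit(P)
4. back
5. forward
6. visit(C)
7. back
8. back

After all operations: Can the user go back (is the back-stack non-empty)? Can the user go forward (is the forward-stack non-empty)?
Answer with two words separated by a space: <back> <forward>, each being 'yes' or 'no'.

After 1 (visit(H)): cur=H back=1 fwd=0
After 2 (back): cur=HOME back=0 fwd=1
After 3 (visit(P)): cur=P back=1 fwd=0
After 4 (back): cur=HOME back=0 fwd=1
After 5 (forward): cur=P back=1 fwd=0
After 6 (visit(C)): cur=C back=2 fwd=0
After 7 (back): cur=P back=1 fwd=1
After 8 (back): cur=HOME back=0 fwd=2

Answer: no yes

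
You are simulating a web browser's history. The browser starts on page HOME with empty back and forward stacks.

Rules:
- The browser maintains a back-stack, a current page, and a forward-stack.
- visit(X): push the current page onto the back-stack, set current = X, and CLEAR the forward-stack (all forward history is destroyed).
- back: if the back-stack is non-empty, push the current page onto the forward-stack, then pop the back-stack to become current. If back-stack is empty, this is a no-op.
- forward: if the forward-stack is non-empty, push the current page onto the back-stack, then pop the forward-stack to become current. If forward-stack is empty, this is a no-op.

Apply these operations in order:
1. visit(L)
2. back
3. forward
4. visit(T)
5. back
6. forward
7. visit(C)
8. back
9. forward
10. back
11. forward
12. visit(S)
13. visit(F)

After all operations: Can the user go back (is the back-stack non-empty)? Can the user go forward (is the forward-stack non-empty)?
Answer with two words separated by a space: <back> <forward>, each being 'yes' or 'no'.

After 1 (visit(L)): cur=L back=1 fwd=0
After 2 (back): cur=HOME back=0 fwd=1
After 3 (forward): cur=L back=1 fwd=0
After 4 (visit(T)): cur=T back=2 fwd=0
After 5 (back): cur=L back=1 fwd=1
After 6 (forward): cur=T back=2 fwd=0
After 7 (visit(C)): cur=C back=3 fwd=0
After 8 (back): cur=T back=2 fwd=1
After 9 (forward): cur=C back=3 fwd=0
After 10 (back): cur=T back=2 fwd=1
After 11 (forward): cur=C back=3 fwd=0
After 12 (visit(S)): cur=S back=4 fwd=0
After 13 (visit(F)): cur=F back=5 fwd=0

Answer: yes no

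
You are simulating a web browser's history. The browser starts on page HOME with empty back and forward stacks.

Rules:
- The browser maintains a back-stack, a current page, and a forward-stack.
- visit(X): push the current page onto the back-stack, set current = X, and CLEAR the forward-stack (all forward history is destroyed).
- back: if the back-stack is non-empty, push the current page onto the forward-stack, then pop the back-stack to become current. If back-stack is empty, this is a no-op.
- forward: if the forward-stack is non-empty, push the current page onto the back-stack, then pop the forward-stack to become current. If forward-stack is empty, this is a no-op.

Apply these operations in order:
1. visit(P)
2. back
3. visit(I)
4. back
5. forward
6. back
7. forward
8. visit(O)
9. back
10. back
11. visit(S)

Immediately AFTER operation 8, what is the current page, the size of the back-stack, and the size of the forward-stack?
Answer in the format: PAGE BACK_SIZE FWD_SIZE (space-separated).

After 1 (visit(P)): cur=P back=1 fwd=0
After 2 (back): cur=HOME back=0 fwd=1
After 3 (visit(I)): cur=I back=1 fwd=0
After 4 (back): cur=HOME back=0 fwd=1
After 5 (forward): cur=I back=1 fwd=0
After 6 (back): cur=HOME back=0 fwd=1
After 7 (forward): cur=I back=1 fwd=0
After 8 (visit(O)): cur=O back=2 fwd=0

O 2 0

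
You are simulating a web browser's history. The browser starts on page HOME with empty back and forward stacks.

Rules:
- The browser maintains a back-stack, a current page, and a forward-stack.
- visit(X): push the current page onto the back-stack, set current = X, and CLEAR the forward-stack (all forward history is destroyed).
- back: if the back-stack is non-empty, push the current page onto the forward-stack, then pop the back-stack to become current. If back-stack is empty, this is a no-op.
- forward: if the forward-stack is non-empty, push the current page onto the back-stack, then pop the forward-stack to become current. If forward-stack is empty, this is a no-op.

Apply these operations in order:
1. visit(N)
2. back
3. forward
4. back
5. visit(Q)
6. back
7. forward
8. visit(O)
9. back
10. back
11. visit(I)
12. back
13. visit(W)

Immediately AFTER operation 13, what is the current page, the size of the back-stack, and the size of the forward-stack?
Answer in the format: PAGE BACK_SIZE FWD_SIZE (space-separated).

After 1 (visit(N)): cur=N back=1 fwd=0
After 2 (back): cur=HOME back=0 fwd=1
After 3 (forward): cur=N back=1 fwd=0
After 4 (back): cur=HOME back=0 fwd=1
After 5 (visit(Q)): cur=Q back=1 fwd=0
After 6 (back): cur=HOME back=0 fwd=1
After 7 (forward): cur=Q back=1 fwd=0
After 8 (visit(O)): cur=O back=2 fwd=0
After 9 (back): cur=Q back=1 fwd=1
After 10 (back): cur=HOME back=0 fwd=2
After 11 (visit(I)): cur=I back=1 fwd=0
After 12 (back): cur=HOME back=0 fwd=1
After 13 (visit(W)): cur=W back=1 fwd=0

W 1 0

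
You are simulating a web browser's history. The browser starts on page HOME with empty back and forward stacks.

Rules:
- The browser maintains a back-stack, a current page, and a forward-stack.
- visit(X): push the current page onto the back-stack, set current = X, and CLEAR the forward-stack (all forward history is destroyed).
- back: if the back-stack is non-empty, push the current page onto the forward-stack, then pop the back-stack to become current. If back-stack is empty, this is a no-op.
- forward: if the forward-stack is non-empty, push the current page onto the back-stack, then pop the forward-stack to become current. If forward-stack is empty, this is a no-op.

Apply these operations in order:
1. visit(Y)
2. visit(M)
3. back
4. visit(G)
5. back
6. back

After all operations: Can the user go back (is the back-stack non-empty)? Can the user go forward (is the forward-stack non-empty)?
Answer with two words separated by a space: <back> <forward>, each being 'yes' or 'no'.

After 1 (visit(Y)): cur=Y back=1 fwd=0
After 2 (visit(M)): cur=M back=2 fwd=0
After 3 (back): cur=Y back=1 fwd=1
After 4 (visit(G)): cur=G back=2 fwd=0
After 5 (back): cur=Y back=1 fwd=1
After 6 (back): cur=HOME back=0 fwd=2

Answer: no yes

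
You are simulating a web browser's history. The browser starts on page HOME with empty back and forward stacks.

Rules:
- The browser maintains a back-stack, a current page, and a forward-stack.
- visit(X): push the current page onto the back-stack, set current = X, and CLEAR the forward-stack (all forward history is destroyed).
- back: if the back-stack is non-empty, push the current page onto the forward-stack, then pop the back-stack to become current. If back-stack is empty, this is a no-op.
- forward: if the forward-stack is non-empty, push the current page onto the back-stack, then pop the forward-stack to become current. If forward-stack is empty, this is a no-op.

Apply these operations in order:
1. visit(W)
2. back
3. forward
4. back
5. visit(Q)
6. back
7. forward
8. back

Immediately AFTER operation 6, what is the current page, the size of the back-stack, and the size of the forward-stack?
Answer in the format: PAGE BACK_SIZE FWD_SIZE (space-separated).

After 1 (visit(W)): cur=W back=1 fwd=0
After 2 (back): cur=HOME back=0 fwd=1
After 3 (forward): cur=W back=1 fwd=0
After 4 (back): cur=HOME back=0 fwd=1
After 5 (visit(Q)): cur=Q back=1 fwd=0
After 6 (back): cur=HOME back=0 fwd=1

HOME 0 1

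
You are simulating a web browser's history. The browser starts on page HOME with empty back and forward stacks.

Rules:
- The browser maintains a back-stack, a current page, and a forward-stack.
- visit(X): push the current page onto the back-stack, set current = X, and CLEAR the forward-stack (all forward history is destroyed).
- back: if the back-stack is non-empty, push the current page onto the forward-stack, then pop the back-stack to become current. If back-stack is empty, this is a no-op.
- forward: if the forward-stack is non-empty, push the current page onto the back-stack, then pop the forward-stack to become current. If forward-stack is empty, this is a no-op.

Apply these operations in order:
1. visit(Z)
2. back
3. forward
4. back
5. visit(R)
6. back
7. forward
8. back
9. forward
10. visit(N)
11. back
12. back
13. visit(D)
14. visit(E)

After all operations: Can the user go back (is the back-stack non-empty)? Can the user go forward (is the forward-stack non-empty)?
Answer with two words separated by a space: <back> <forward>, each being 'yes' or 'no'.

After 1 (visit(Z)): cur=Z back=1 fwd=0
After 2 (back): cur=HOME back=0 fwd=1
After 3 (forward): cur=Z back=1 fwd=0
After 4 (back): cur=HOME back=0 fwd=1
After 5 (visit(R)): cur=R back=1 fwd=0
After 6 (back): cur=HOME back=0 fwd=1
After 7 (forward): cur=R back=1 fwd=0
After 8 (back): cur=HOME back=0 fwd=1
After 9 (forward): cur=R back=1 fwd=0
After 10 (visit(N)): cur=N back=2 fwd=0
After 11 (back): cur=R back=1 fwd=1
After 12 (back): cur=HOME back=0 fwd=2
After 13 (visit(D)): cur=D back=1 fwd=0
After 14 (visit(E)): cur=E back=2 fwd=0

Answer: yes no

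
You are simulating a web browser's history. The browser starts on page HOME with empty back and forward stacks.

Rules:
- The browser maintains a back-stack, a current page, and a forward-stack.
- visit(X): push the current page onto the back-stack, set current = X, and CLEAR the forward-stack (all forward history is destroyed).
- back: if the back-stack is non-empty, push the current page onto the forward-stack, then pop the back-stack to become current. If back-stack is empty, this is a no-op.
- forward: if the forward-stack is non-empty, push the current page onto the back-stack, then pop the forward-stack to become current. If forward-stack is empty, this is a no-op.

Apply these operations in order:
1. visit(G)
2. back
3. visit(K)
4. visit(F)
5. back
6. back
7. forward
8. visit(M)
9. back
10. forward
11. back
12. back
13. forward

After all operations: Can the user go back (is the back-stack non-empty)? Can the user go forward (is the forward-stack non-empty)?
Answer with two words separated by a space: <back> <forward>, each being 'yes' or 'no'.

Answer: yes yes

Derivation:
After 1 (visit(G)): cur=G back=1 fwd=0
After 2 (back): cur=HOME back=0 fwd=1
After 3 (visit(K)): cur=K back=1 fwd=0
After 4 (visit(F)): cur=F back=2 fwd=0
After 5 (back): cur=K back=1 fwd=1
After 6 (back): cur=HOME back=0 fwd=2
After 7 (forward): cur=K back=1 fwd=1
After 8 (visit(M)): cur=M back=2 fwd=0
After 9 (back): cur=K back=1 fwd=1
After 10 (forward): cur=M back=2 fwd=0
After 11 (back): cur=K back=1 fwd=1
After 12 (back): cur=HOME back=0 fwd=2
After 13 (forward): cur=K back=1 fwd=1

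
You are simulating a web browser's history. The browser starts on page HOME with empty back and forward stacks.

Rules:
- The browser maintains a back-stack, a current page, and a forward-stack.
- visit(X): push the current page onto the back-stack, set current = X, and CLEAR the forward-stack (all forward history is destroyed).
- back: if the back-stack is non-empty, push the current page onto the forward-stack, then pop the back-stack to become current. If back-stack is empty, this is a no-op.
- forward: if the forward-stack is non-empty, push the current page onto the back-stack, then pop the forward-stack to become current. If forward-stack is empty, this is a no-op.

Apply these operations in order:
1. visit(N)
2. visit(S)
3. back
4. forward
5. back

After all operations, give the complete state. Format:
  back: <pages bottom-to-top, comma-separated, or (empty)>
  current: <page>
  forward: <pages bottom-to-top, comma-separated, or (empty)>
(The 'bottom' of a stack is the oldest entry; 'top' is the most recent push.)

Answer: back: HOME
current: N
forward: S

Derivation:
After 1 (visit(N)): cur=N back=1 fwd=0
After 2 (visit(S)): cur=S back=2 fwd=0
After 3 (back): cur=N back=1 fwd=1
After 4 (forward): cur=S back=2 fwd=0
After 5 (back): cur=N back=1 fwd=1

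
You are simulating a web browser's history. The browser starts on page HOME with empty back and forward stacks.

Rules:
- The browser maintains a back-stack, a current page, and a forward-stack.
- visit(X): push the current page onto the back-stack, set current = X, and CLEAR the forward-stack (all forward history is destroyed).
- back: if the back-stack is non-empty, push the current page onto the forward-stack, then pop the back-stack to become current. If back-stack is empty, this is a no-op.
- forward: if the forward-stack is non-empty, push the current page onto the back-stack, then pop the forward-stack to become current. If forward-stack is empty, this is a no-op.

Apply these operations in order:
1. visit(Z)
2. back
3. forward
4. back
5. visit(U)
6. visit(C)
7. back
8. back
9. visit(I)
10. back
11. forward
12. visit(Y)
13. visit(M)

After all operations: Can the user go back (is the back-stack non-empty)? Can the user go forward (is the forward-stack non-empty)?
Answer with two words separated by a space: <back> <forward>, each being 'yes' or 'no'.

Answer: yes no

Derivation:
After 1 (visit(Z)): cur=Z back=1 fwd=0
After 2 (back): cur=HOME back=0 fwd=1
After 3 (forward): cur=Z back=1 fwd=0
After 4 (back): cur=HOME back=0 fwd=1
After 5 (visit(U)): cur=U back=1 fwd=0
After 6 (visit(C)): cur=C back=2 fwd=0
After 7 (back): cur=U back=1 fwd=1
After 8 (back): cur=HOME back=0 fwd=2
After 9 (visit(I)): cur=I back=1 fwd=0
After 10 (back): cur=HOME back=0 fwd=1
After 11 (forward): cur=I back=1 fwd=0
After 12 (visit(Y)): cur=Y back=2 fwd=0
After 13 (visit(M)): cur=M back=3 fwd=0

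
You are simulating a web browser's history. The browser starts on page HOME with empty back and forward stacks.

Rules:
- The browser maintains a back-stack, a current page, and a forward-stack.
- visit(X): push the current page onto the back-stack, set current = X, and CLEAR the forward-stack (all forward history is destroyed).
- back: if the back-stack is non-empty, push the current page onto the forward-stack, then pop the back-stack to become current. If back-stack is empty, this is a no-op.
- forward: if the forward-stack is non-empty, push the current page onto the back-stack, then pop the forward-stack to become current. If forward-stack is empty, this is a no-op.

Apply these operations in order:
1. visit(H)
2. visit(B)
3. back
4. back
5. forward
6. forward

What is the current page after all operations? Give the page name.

Answer: B

Derivation:
After 1 (visit(H)): cur=H back=1 fwd=0
After 2 (visit(B)): cur=B back=2 fwd=0
After 3 (back): cur=H back=1 fwd=1
After 4 (back): cur=HOME back=0 fwd=2
After 5 (forward): cur=H back=1 fwd=1
After 6 (forward): cur=B back=2 fwd=0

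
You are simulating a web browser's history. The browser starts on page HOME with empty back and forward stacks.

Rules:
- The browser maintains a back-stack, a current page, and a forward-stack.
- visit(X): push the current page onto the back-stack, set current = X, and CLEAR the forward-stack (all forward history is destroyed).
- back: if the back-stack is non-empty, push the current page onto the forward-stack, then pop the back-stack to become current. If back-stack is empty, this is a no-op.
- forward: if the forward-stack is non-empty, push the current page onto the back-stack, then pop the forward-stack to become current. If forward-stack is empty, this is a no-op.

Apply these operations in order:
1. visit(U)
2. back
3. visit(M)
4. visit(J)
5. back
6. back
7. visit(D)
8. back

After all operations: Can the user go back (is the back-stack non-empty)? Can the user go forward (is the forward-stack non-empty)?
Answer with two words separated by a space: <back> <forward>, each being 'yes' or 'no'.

Answer: no yes

Derivation:
After 1 (visit(U)): cur=U back=1 fwd=0
After 2 (back): cur=HOME back=0 fwd=1
After 3 (visit(M)): cur=M back=1 fwd=0
After 4 (visit(J)): cur=J back=2 fwd=0
After 5 (back): cur=M back=1 fwd=1
After 6 (back): cur=HOME back=0 fwd=2
After 7 (visit(D)): cur=D back=1 fwd=0
After 8 (back): cur=HOME back=0 fwd=1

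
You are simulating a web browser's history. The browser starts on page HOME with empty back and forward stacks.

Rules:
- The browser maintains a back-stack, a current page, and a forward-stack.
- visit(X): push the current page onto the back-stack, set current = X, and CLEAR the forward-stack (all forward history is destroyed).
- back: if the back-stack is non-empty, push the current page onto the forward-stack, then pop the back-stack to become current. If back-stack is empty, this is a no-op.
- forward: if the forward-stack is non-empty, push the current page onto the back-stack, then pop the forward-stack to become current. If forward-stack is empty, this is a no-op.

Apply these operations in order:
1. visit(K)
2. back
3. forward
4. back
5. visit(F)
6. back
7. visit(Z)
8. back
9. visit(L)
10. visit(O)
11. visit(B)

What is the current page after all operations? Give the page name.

Answer: B

Derivation:
After 1 (visit(K)): cur=K back=1 fwd=0
After 2 (back): cur=HOME back=0 fwd=1
After 3 (forward): cur=K back=1 fwd=0
After 4 (back): cur=HOME back=0 fwd=1
After 5 (visit(F)): cur=F back=1 fwd=0
After 6 (back): cur=HOME back=0 fwd=1
After 7 (visit(Z)): cur=Z back=1 fwd=0
After 8 (back): cur=HOME back=0 fwd=1
After 9 (visit(L)): cur=L back=1 fwd=0
After 10 (visit(O)): cur=O back=2 fwd=0
After 11 (visit(B)): cur=B back=3 fwd=0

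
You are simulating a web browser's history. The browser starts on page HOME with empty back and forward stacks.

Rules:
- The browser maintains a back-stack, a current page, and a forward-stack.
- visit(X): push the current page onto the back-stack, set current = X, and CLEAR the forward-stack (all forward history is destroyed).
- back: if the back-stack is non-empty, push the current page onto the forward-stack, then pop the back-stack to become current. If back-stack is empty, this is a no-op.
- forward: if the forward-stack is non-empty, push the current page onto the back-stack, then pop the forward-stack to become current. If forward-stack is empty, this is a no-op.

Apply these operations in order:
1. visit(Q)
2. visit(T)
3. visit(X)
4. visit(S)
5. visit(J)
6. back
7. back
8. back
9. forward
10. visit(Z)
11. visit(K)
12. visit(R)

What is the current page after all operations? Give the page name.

Answer: R

Derivation:
After 1 (visit(Q)): cur=Q back=1 fwd=0
After 2 (visit(T)): cur=T back=2 fwd=0
After 3 (visit(X)): cur=X back=3 fwd=0
After 4 (visit(S)): cur=S back=4 fwd=0
After 5 (visit(J)): cur=J back=5 fwd=0
After 6 (back): cur=S back=4 fwd=1
After 7 (back): cur=X back=3 fwd=2
After 8 (back): cur=T back=2 fwd=3
After 9 (forward): cur=X back=3 fwd=2
After 10 (visit(Z)): cur=Z back=4 fwd=0
After 11 (visit(K)): cur=K back=5 fwd=0
After 12 (visit(R)): cur=R back=6 fwd=0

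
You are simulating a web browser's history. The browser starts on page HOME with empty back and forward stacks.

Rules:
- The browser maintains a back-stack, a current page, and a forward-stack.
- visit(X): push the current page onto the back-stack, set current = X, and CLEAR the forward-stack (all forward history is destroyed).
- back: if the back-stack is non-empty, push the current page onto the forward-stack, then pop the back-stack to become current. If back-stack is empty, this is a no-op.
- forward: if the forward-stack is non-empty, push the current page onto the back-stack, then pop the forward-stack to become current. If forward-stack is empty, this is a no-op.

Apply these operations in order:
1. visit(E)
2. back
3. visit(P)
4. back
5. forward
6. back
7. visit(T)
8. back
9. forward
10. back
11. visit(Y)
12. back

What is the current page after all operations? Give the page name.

Answer: HOME

Derivation:
After 1 (visit(E)): cur=E back=1 fwd=0
After 2 (back): cur=HOME back=0 fwd=1
After 3 (visit(P)): cur=P back=1 fwd=0
After 4 (back): cur=HOME back=0 fwd=1
After 5 (forward): cur=P back=1 fwd=0
After 6 (back): cur=HOME back=0 fwd=1
After 7 (visit(T)): cur=T back=1 fwd=0
After 8 (back): cur=HOME back=0 fwd=1
After 9 (forward): cur=T back=1 fwd=0
After 10 (back): cur=HOME back=0 fwd=1
After 11 (visit(Y)): cur=Y back=1 fwd=0
After 12 (back): cur=HOME back=0 fwd=1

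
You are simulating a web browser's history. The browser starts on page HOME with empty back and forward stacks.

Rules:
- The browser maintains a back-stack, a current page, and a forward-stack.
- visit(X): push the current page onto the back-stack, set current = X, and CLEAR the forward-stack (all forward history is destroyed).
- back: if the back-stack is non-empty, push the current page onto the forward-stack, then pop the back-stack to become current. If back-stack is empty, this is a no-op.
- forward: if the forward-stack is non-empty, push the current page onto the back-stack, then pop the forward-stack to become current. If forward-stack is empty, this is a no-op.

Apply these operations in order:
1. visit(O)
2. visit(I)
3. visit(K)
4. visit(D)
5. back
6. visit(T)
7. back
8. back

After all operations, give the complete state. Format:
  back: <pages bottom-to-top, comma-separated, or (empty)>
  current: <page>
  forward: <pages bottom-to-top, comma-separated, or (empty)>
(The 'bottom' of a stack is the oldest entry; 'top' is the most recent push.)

After 1 (visit(O)): cur=O back=1 fwd=0
After 2 (visit(I)): cur=I back=2 fwd=0
After 3 (visit(K)): cur=K back=3 fwd=0
After 4 (visit(D)): cur=D back=4 fwd=0
After 5 (back): cur=K back=3 fwd=1
After 6 (visit(T)): cur=T back=4 fwd=0
After 7 (back): cur=K back=3 fwd=1
After 8 (back): cur=I back=2 fwd=2

Answer: back: HOME,O
current: I
forward: T,K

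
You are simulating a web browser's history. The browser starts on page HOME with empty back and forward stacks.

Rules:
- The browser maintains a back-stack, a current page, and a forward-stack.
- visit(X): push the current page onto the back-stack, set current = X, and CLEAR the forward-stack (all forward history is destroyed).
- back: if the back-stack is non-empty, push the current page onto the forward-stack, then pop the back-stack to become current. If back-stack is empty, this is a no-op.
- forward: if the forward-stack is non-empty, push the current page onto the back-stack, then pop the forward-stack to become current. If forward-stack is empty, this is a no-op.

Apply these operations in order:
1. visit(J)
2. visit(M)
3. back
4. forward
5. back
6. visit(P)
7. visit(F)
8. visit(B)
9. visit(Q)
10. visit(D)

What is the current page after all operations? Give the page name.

Answer: D

Derivation:
After 1 (visit(J)): cur=J back=1 fwd=0
After 2 (visit(M)): cur=M back=2 fwd=0
After 3 (back): cur=J back=1 fwd=1
After 4 (forward): cur=M back=2 fwd=0
After 5 (back): cur=J back=1 fwd=1
After 6 (visit(P)): cur=P back=2 fwd=0
After 7 (visit(F)): cur=F back=3 fwd=0
After 8 (visit(B)): cur=B back=4 fwd=0
After 9 (visit(Q)): cur=Q back=5 fwd=0
After 10 (visit(D)): cur=D back=6 fwd=0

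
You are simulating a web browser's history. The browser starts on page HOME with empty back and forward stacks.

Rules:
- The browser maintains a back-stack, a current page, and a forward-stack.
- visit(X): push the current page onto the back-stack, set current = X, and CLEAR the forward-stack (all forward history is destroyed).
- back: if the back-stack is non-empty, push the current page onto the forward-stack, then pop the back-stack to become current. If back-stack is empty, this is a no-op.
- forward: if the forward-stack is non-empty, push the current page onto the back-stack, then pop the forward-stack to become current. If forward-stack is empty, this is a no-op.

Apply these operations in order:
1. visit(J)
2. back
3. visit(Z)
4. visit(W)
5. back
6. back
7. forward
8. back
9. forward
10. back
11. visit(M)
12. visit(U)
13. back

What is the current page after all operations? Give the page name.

Answer: M

Derivation:
After 1 (visit(J)): cur=J back=1 fwd=0
After 2 (back): cur=HOME back=0 fwd=1
After 3 (visit(Z)): cur=Z back=1 fwd=0
After 4 (visit(W)): cur=W back=2 fwd=0
After 5 (back): cur=Z back=1 fwd=1
After 6 (back): cur=HOME back=0 fwd=2
After 7 (forward): cur=Z back=1 fwd=1
After 8 (back): cur=HOME back=0 fwd=2
After 9 (forward): cur=Z back=1 fwd=1
After 10 (back): cur=HOME back=0 fwd=2
After 11 (visit(M)): cur=M back=1 fwd=0
After 12 (visit(U)): cur=U back=2 fwd=0
After 13 (back): cur=M back=1 fwd=1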